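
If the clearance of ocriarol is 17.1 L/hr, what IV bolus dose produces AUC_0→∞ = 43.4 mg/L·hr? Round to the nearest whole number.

Dose = 742 mg

Dose_iv = CL × AUC_0→∞
     = 17.1 × 43.4 = 742.14 mg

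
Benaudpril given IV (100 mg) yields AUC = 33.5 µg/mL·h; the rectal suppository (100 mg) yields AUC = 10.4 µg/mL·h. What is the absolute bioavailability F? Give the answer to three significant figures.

F = (AUC_ev / D_ev) / (AUC_iv / D_iv)
  = (10.4/100) / (33.5/100)
  = 0.104 / 0.335 = 0.3104

F = 0.310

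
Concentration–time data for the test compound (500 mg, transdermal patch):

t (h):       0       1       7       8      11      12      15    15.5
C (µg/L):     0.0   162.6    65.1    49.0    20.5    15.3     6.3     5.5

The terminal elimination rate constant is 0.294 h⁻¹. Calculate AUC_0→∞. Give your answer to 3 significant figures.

Trapezoidal AUC_0→15.5:
  [0→1]: (0.0+162.6)/2 × 1 = 81.3
  [1→7]: (162.6+65.1)/2 × 6 = 683.1
  [7→8]: (65.1+49.0)/2 × 1 = 57.05
  [8→11]: (49.0+20.5)/2 × 3 = 104.25
  [11→12]: (20.5+15.3)/2 × 1 = 17.9
  [12→15]: (15.3+6.3)/2 × 3 = 32.4
  [15→15.5]: (6.3+5.5)/2 × 0.5 = 2.95
  Sum = 978.95 µg/L·h
Extrapolated tail: C_last / k_e = 5.5 / 0.294 = 18.707
AUC_0→∞ = 978.95 + 18.707 = 997.657 µg/L·h

AUC = 998 µg/L·h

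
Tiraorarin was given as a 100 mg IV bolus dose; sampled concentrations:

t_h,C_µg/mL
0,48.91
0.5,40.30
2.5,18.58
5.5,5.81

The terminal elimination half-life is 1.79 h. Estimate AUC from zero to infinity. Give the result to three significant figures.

Trapezoidal AUC_0→5.5:
  [0→0.5]: (48.91+40.30)/2 × 0.5 = 22.3025
  [0.5→2.5]: (40.30+18.58)/2 × 2 = 58.88
  [2.5→5.5]: (18.58+5.81)/2 × 3 = 36.585
  Sum = 117.7675 µg/mL·h
k_e = ln2 / t½ = 0.693147 / 1.79 = 0.3872 h^-1
Extrapolated tail: C_last / k_e = 5.81 / 0.3872 = 15.005
AUC_0→∞ = 117.7675 + 15.005 = 132.7725 µg/mL·h

AUC = 133 µg/mL·h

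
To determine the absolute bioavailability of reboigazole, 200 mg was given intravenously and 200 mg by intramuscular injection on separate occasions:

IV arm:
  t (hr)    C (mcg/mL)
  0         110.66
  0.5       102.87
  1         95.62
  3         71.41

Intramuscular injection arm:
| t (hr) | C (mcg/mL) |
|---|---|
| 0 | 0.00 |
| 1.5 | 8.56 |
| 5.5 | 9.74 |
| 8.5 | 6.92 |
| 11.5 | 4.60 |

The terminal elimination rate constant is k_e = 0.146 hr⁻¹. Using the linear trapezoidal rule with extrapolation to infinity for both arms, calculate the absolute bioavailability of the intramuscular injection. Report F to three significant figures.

F = 0.154

Trapezoidal AUC_0→3 (IV):
  [0→0.5]: (110.66+102.87)/2 × 0.5 = 53.3825
  [0.5→1]: (102.87+95.62)/2 × 0.5 = 49.6225
  [1→3]: (95.62+71.41)/2 × 2 = 167.03
  Sum = 270.035 mcg/mL·hr
IV tail: 71.41/0.146 = 489.110; AUC_iv,0→∞ = 270.035 + 489.110 = 759.145 mcg/mL·hr
Trapezoidal AUC_0→11.5 (intramuscular injection):
  [0→1.5]: (0.00+8.56)/2 × 1.5 = 6.42
  [1.5→5.5]: (8.56+9.74)/2 × 4 = 36.6
  [5.5→8.5]: (9.74+6.92)/2 × 3 = 24.99
  [8.5→11.5]: (6.92+4.60)/2 × 3 = 17.28
  Sum = 85.29 mcg/mL·hr
intramuscular injection tail: 4.60/0.146 = 31.507; AUC_ev,0→∞ = 85.29 + 31.507 = 116.797 mcg/mL·hr
F = (AUC_ev/D_ev)/(AUC_iv/D_iv) = (116.797/200)/(759.145/200) = 0.583985/3.795725 = 0.1539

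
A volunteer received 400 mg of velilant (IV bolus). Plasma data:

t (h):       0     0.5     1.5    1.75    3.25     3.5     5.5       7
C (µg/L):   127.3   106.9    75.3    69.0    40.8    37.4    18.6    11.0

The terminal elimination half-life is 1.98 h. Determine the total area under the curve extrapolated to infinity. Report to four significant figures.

AUC = 369.4 µg/L·h

Trapezoidal AUC_0→7:
  [0→0.5]: (127.3+106.9)/2 × 0.5 = 58.55
  [0.5→1.5]: (106.9+75.3)/2 × 1 = 91.1
  [1.5→1.75]: (75.3+69.0)/2 × 0.25 = 18.0375
  [1.75→3.25]: (69.0+40.8)/2 × 1.5 = 82.35
  [3.25→3.5]: (40.8+37.4)/2 × 0.25 = 9.775
  [3.5→5.5]: (37.4+18.6)/2 × 2 = 56.0
  [5.5→7]: (18.6+11.0)/2 × 1.5 = 22.2
  Sum = 338.0125 µg/L·h
k_e = ln2 / t½ = 0.693147 / 1.98 = 0.3501 h^-1
Extrapolated tail: C_last / k_e = 11.0 / 0.3501 = 31.420
AUC_0→∞ = 338.0125 + 31.420 = 369.4325 µg/L·h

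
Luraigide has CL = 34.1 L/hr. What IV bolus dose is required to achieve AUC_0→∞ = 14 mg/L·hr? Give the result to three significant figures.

Dose_iv = CL × AUC_0→∞
     = 34.1 × 14 = 477.4 mg

Dose = 477 mg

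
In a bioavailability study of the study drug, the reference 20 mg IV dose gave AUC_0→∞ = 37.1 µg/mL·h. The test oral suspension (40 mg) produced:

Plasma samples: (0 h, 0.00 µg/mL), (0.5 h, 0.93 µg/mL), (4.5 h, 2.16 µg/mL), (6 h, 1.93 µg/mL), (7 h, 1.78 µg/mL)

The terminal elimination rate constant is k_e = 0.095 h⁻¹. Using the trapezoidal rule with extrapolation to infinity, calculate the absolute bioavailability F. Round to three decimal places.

Trapezoidal AUC_0→7 (oral suspension):
  [0→0.5]: (0.00+0.93)/2 × 0.5 = 0.2325
  [0.5→4.5]: (0.93+2.16)/2 × 4 = 6.18
  [4.5→6]: (2.16+1.93)/2 × 1.5 = 3.0675
  [6→7]: (1.93+1.78)/2 × 1 = 1.855
  Sum = 11.335 µg/mL·h
Tail: C_last/k_e = 1.78/0.095 = 18.737
AUC_0→∞ (oral suspension) = 11.335 + 18.737 = 30.072 µg/mL·h
F = (AUC_ev/D_ev)/(AUC_iv/D_iv) = (30.072/40)/(37.1/20) = 0.7518/1.855 = 0.4053

F = 0.405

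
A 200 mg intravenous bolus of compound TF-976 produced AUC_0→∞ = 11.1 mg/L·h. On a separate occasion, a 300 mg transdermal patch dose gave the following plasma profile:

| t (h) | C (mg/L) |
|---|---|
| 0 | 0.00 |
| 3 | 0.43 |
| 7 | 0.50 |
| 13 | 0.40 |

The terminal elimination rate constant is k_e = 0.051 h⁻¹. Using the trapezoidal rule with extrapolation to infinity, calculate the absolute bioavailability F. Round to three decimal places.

F = 0.784

Trapezoidal AUC_0→13 (transdermal patch):
  [0→3]: (0.00+0.43)/2 × 3 = 0.645
  [3→7]: (0.43+0.50)/2 × 4 = 1.86
  [7→13]: (0.50+0.40)/2 × 6 = 2.7
  Sum = 5.205 mg/L·h
Tail: C_last/k_e = 0.40/0.051 = 7.843
AUC_0→∞ (transdermal patch) = 5.205 + 7.843 = 13.048 mg/L·h
F = (AUC_ev/D_ev)/(AUC_iv/D_iv) = (13.048/300)/(11.1/200) = 0.0434933/0.0555 = 0.7837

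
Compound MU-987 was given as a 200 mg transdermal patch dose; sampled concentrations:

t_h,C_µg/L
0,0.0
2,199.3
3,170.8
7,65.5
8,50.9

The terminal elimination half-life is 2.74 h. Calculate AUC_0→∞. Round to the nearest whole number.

Trapezoidal AUC_0→8:
  [0→2]: (0.0+199.3)/2 × 2 = 199.3
  [2→3]: (199.3+170.8)/2 × 1 = 185.05
  [3→7]: (170.8+65.5)/2 × 4 = 472.6
  [7→8]: (65.5+50.9)/2 × 1 = 58.2
  Sum = 915.15 µg/L·h
k_e = ln2 / t½ = 0.693147 / 2.74 = 0.2530 h^-1
Extrapolated tail: C_last / k_e = 50.9 / 0.253 = 201.186
AUC_0→∞ = 915.15 + 201.186 = 1116.336 µg/L·h

AUC = 1116 µg/L·h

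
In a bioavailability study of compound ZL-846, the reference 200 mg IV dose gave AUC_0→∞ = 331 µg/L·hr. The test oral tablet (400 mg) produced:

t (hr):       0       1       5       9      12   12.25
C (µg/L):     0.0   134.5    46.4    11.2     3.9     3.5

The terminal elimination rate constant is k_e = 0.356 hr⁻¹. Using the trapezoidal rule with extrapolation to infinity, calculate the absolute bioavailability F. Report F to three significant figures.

Trapezoidal AUC_0→12.25 (oral tablet):
  [0→1]: (0.0+134.5)/2 × 1 = 67.25
  [1→5]: (134.5+46.4)/2 × 4 = 361.8
  [5→9]: (46.4+11.2)/2 × 4 = 115.2
  [9→12]: (11.2+3.9)/2 × 3 = 22.65
  [12→12.25]: (3.9+3.5)/2 × 0.25 = 0.925
  Sum = 567.825 µg/L·hr
Tail: C_last/k_e = 3.5/0.356 = 9.831
AUC_0→∞ (oral tablet) = 567.825 + 9.831 = 577.656 µg/L·hr
F = (AUC_ev/D_ev)/(AUC_iv/D_iv) = (577.656/400)/(331/200) = 1.44414/1.655 = 0.8726

F = 0.873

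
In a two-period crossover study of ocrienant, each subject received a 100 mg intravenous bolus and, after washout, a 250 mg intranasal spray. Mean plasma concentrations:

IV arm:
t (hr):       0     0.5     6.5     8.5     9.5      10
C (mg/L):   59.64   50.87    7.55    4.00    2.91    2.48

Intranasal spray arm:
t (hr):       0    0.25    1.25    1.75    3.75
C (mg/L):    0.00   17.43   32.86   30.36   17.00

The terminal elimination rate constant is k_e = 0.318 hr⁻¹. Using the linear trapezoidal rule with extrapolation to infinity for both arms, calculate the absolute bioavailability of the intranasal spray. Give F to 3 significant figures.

F = 0.254

Trapezoidal AUC_0→10 (IV):
  [0→0.5]: (59.64+50.87)/2 × 0.5 = 27.6275
  [0.5→6.5]: (50.87+7.55)/2 × 6 = 175.26
  [6.5→8.5]: (7.55+4.00)/2 × 2 = 11.55
  [8.5→9.5]: (4.00+2.91)/2 × 1 = 3.455
  [9.5→10]: (2.91+2.48)/2 × 0.5 = 1.3475
  Sum = 219.24 mg/L·hr
IV tail: 2.48/0.318 = 7.799; AUC_iv,0→∞ = 219.24 + 7.799 = 227.039 mg/L·hr
Trapezoidal AUC_0→3.75 (intranasal spray):
  [0→0.25]: (0.00+17.43)/2 × 0.25 = 2.17875
  [0.25→1.25]: (17.43+32.86)/2 × 1 = 25.145
  [1.25→1.75]: (32.86+30.36)/2 × 0.5 = 15.805
  [1.75→3.75]: (30.36+17.00)/2 × 2 = 47.36
  Sum = 90.48875 mg/L·hr
intranasal spray tail: 17.00/0.318 = 53.459; AUC_ev,0→∞ = 90.48875 + 53.459 = 143.94775 mg/L·hr
F = (AUC_ev/D_ev)/(AUC_iv/D_iv) = (143.94775/250)/(227.039/100) = 0.575791/2.27039 = 0.2536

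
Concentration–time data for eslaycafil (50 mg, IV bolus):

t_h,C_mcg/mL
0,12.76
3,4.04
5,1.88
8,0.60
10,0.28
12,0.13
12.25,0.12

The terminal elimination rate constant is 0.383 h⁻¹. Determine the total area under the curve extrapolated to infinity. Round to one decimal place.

Trapezoidal AUC_0→12.25:
  [0→3]: (12.76+4.04)/2 × 3 = 25.2
  [3→5]: (4.04+1.88)/2 × 2 = 5.92
  [5→8]: (1.88+0.60)/2 × 3 = 3.72
  [8→10]: (0.60+0.28)/2 × 2 = 0.88
  [10→12]: (0.28+0.13)/2 × 2 = 0.41
  [12→12.25]: (0.13+0.12)/2 × 0.25 = 0.03125
  Sum = 36.16125 mcg/mL·h
Extrapolated tail: C_last / k_e = 0.12 / 0.383 = 0.313
AUC_0→∞ = 36.16125 + 0.313 = 36.47425 mcg/mL·h

AUC = 36.5 mcg/mL·h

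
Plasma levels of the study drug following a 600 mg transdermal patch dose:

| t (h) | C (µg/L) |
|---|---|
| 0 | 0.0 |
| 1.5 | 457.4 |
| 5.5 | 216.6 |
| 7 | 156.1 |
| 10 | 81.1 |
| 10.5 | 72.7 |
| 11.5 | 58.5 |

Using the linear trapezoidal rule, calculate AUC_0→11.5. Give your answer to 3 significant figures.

AUC = 2430 µg/L·h

Trapezoidal AUC_0→11.5:
  [0→1.5]: (0.0+457.4)/2 × 1.5 = 343.05
  [1.5→5.5]: (457.4+216.6)/2 × 4 = 1348.0
  [5.5→7]: (216.6+156.1)/2 × 1.5 = 279.525
  [7→10]: (156.1+81.1)/2 × 3 = 355.8
  [10→10.5]: (81.1+72.7)/2 × 0.5 = 38.45
  [10.5→11.5]: (72.7+58.5)/2 × 1 = 65.6
  Sum = 2430.425 µg/L·h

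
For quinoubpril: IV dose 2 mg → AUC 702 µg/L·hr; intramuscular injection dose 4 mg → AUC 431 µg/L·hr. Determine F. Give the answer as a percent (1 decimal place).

F = 30.7%

F = (AUC_ev / D_ev) / (AUC_iv / D_iv)
  = (431/4) / (702/2)
  = 107.75 / 351 = 0.3070
  = 30.70%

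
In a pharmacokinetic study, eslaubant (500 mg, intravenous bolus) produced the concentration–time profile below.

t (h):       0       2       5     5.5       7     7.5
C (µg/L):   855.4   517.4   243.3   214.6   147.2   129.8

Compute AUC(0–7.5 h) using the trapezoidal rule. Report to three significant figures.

Trapezoidal AUC_0→7.5:
  [0→2]: (855.4+517.4)/2 × 2 = 1372.8
  [2→5]: (517.4+243.3)/2 × 3 = 1141.05
  [5→5.5]: (243.3+214.6)/2 × 0.5 = 114.475
  [5.5→7]: (214.6+147.2)/2 × 1.5 = 271.35
  [7→7.5]: (147.2+129.8)/2 × 0.5 = 69.25
  Sum = 2968.925 µg/L·h

AUC = 2970 µg/L·h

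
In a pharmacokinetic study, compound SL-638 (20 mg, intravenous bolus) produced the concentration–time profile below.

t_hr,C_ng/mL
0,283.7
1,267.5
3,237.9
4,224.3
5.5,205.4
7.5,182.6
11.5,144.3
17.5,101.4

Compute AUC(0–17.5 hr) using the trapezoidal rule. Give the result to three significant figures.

Trapezoidal AUC_0→17.5:
  [0→1]: (283.7+267.5)/2 × 1 = 275.6
  [1→3]: (267.5+237.9)/2 × 2 = 505.4
  [3→4]: (237.9+224.3)/2 × 1 = 231.1
  [4→5.5]: (224.3+205.4)/2 × 1.5 = 322.275
  [5.5→7.5]: (205.4+182.6)/2 × 2 = 388.0
  [7.5→11.5]: (182.6+144.3)/2 × 4 = 653.8
  [11.5→17.5]: (144.3+101.4)/2 × 6 = 737.1
  Sum = 3113.275 ng/mL·hr

AUC = 3110 ng/mL·hr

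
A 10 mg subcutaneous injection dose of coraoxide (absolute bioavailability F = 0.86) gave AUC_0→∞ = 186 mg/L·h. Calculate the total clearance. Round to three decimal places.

CL = 0.046 L/h

CL = F × Dose / AUC_0→∞
   = 0.86 × 10 / 186 = 0.0462366 L/h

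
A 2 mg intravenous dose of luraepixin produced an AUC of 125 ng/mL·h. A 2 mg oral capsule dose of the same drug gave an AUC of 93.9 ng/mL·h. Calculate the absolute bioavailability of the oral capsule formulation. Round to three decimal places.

F = (AUC_ev / D_ev) / (AUC_iv / D_iv)
  = (93.9/2) / (125/2)
  = 46.95 / 62.5 = 0.7512

F = 0.751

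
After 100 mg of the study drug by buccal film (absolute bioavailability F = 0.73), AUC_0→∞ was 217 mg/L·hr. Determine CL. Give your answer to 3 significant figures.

CL = F × Dose / AUC_0→∞
   = 0.73 × 100 / 217 = 0.336406 L/hr

CL = 0.336 L/hr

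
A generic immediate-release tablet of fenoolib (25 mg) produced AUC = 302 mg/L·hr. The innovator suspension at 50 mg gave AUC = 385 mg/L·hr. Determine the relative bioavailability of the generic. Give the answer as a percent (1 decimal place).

F_rel = 156.9%

F_rel = (AUC_test/D_test) / (AUC_ref/D_ref)
      = (302/25) / (385/50)
      = 12.08 / 7.7 = 1.5688 = 156.88%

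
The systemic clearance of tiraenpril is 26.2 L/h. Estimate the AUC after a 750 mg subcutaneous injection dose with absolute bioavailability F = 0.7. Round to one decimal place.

AUC = 20.0 mg/L·h

AUC_0→∞ = F × Dose / CL
        = 0.7 × 750 / 26.2 = 20.0382 mg/L·h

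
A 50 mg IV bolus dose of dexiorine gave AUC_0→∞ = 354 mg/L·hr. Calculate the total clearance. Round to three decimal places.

CL = 0.141 L/hr

CL = Dose_iv / AUC_0→∞
   = 50 / 354 = 0.141243 L/hr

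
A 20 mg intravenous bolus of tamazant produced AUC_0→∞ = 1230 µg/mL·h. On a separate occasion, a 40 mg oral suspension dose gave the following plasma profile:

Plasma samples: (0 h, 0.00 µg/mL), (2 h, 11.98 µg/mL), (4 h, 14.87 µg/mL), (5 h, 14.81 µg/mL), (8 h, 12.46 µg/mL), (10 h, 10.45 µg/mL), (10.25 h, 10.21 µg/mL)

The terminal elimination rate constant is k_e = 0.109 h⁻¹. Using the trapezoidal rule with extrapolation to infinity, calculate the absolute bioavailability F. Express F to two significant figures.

Trapezoidal AUC_0→10.25 (oral suspension):
  [0→2]: (0.00+11.98)/2 × 2 = 11.98
  [2→4]: (11.98+14.87)/2 × 2 = 26.85
  [4→5]: (14.87+14.81)/2 × 1 = 14.84
  [5→8]: (14.81+12.46)/2 × 3 = 40.905
  [8→10]: (12.46+10.45)/2 × 2 = 22.91
  [10→10.25]: (10.45+10.21)/2 × 0.25 = 2.5825
  Sum = 120.0675 µg/mL·h
Tail: C_last/k_e = 10.21/0.109 = 93.670
AUC_0→∞ (oral suspension) = 120.0675 + 93.670 = 213.7375 µg/mL·h
F = (AUC_ev/D_ev)/(AUC_iv/D_iv) = (213.7375/40)/(1230/20) = 5.3434375/61.5 = 0.0869

F = 0.087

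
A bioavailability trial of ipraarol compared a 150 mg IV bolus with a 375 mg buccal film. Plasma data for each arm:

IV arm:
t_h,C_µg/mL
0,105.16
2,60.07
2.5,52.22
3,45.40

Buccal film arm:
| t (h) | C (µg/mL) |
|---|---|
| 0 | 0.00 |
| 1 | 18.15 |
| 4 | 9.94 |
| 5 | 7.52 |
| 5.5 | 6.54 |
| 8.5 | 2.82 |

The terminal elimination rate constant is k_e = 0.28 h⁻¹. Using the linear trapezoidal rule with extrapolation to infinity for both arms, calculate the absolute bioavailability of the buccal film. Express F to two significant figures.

Trapezoidal AUC_0→3 (IV):
  [0→2]: (105.16+60.07)/2 × 2 = 165.23
  [2→2.5]: (60.07+52.22)/2 × 0.5 = 28.0725
  [2.5→3]: (52.22+45.40)/2 × 0.5 = 24.405
  Sum = 217.7075 µg/mL·h
IV tail: 45.40/0.28 = 162.143; AUC_iv,0→∞ = 217.7075 + 162.143 = 379.8505 µg/mL·h
Trapezoidal AUC_0→8.5 (buccal film):
  [0→1]: (0.00+18.15)/2 × 1 = 9.075
  [1→4]: (18.15+9.94)/2 × 3 = 42.135
  [4→5]: (9.94+7.52)/2 × 1 = 8.73
  [5→5.5]: (7.52+6.54)/2 × 0.5 = 3.515
  [5.5→8.5]: (6.54+2.82)/2 × 3 = 14.04
  Sum = 77.495 µg/mL·h
buccal film tail: 2.82/0.28 = 10.071; AUC_ev,0→∞ = 77.495 + 10.071 = 87.566 µg/mL·h
F = (AUC_ev/D_ev)/(AUC_iv/D_iv) = (87.566/375)/(379.8505/150) = 0.233509/2.53234 = 0.0922

F = 0.092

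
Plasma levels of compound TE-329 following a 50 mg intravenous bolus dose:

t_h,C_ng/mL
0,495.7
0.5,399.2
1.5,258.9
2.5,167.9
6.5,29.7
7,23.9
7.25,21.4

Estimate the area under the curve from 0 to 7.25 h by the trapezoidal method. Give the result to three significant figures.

Trapezoidal AUC_0→7.25:
  [0→0.5]: (495.7+399.2)/2 × 0.5 = 223.725
  [0.5→1.5]: (399.2+258.9)/2 × 1 = 329.05
  [1.5→2.5]: (258.9+167.9)/2 × 1 = 213.4
  [2.5→6.5]: (167.9+29.7)/2 × 4 = 395.2
  [6.5→7]: (29.7+23.9)/2 × 0.5 = 13.4
  [7→7.25]: (23.9+21.4)/2 × 0.25 = 5.6625
  Sum = 1180.4375 ng/mL·h

AUC = 1180 ng/mL·h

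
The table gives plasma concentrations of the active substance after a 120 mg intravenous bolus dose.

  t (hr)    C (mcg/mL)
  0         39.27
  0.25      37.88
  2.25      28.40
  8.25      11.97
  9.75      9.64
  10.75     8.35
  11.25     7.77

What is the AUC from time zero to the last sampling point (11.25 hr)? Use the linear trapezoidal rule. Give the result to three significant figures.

Trapezoidal AUC_0→11.25:
  [0→0.25]: (39.27+37.88)/2 × 0.25 = 9.64375
  [0.25→2.25]: (37.88+28.40)/2 × 2 = 66.28
  [2.25→8.25]: (28.40+11.97)/2 × 6 = 121.11
  [8.25→9.75]: (11.97+9.64)/2 × 1.5 = 16.2075
  [9.75→10.75]: (9.64+8.35)/2 × 1 = 8.995
  [10.75→11.25]: (8.35+7.77)/2 × 0.5 = 4.03
  Sum = 226.26625 mcg/mL·hr

AUC = 226 mcg/mL·hr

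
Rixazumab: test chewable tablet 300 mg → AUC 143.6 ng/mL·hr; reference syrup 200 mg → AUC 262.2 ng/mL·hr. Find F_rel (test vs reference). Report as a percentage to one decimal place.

F_rel = 36.5%

F_rel = (AUC_test/D_test) / (AUC_ref/D_ref)
      = (143.6/300) / (262.2/200)
      = 0.478667 / 1.311 = 0.3651 = 36.51%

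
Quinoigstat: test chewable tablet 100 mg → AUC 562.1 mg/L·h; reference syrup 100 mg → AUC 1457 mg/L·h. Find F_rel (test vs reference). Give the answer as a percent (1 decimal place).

F_rel = 38.6%

F_rel = (AUC_test/D_test) / (AUC_ref/D_ref)
      = (562.1/100) / (1457/100)
      = 5.621 / 14.57 = 0.3858 = 38.58%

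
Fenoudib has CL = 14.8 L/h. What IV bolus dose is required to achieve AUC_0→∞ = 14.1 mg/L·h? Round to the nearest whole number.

Dose = 209 mg

Dose_iv = CL × AUC_0→∞
     = 14.8 × 14.1 = 208.68 mg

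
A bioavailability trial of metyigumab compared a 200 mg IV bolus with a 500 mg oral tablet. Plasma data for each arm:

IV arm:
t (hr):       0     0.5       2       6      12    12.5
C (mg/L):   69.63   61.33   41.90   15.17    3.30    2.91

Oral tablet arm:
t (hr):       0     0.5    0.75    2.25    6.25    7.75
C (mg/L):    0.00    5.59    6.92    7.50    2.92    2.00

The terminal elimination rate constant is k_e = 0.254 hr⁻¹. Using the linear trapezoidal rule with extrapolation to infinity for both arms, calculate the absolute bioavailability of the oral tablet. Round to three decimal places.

Trapezoidal AUC_0→12.5 (IV):
  [0→0.5]: (69.63+61.33)/2 × 0.5 = 32.74
  [0.5→2]: (61.33+41.90)/2 × 1.5 = 77.4225
  [2→6]: (41.90+15.17)/2 × 4 = 114.14
  [6→12]: (15.17+3.30)/2 × 6 = 55.41
  [12→12.5]: (3.30+2.91)/2 × 0.5 = 1.5525
  Sum = 281.265 mg/L·hr
IV tail: 2.91/0.254 = 11.457; AUC_iv,0→∞ = 281.265 + 11.457 = 292.722 mg/L·hr
Trapezoidal AUC_0→7.75 (oral tablet):
  [0→0.5]: (0.00+5.59)/2 × 0.5 = 1.3975
  [0.5→0.75]: (5.59+6.92)/2 × 0.25 = 1.56375
  [0.75→2.25]: (6.92+7.50)/2 × 1.5 = 10.815
  [2.25→6.25]: (7.50+2.92)/2 × 4 = 20.84
  [6.25→7.75]: (2.92+2.00)/2 × 1.5 = 3.69
  Sum = 38.30625 mg/L·hr
oral tablet tail: 2.00/0.254 = 7.874; AUC_ev,0→∞ = 38.30625 + 7.874 = 46.18025 mg/L·hr
F = (AUC_ev/D_ev)/(AUC_iv/D_iv) = (46.18025/500)/(292.722/200) = 0.0923605/1.46361 = 0.0631

F = 0.063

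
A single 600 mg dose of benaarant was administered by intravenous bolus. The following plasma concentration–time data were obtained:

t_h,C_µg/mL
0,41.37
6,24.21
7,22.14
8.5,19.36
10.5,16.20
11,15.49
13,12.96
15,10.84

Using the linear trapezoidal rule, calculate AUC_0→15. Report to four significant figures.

Trapezoidal AUC_0→15:
  [0→6]: (41.37+24.21)/2 × 6 = 196.74
  [6→7]: (24.21+22.14)/2 × 1 = 23.175
  [7→8.5]: (22.14+19.36)/2 × 1.5 = 31.125
  [8.5→10.5]: (19.36+16.20)/2 × 2 = 35.56
  [10.5→11]: (16.20+15.49)/2 × 0.5 = 7.9225
  [11→13]: (15.49+12.96)/2 × 2 = 28.45
  [13→15]: (12.96+10.84)/2 × 2 = 23.8
  Sum = 346.7725 µg/mL·h

AUC = 346.8 µg/mL·h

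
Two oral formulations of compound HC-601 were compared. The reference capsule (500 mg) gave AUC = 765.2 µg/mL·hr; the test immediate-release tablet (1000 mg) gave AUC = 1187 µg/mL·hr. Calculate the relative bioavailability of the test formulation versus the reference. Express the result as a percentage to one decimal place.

F_rel = (AUC_test/D_test) / (AUC_ref/D_ref)
      = (1187/1000) / (765.2/500)
      = 1.187 / 1.5304 = 0.7756 = 77.56%

F_rel = 77.6%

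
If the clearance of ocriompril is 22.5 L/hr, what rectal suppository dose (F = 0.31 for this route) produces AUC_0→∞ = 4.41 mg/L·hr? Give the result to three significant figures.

Dose = CL × AUC_0→∞ / F
     = 22.5 × 4.41 / 0.31 = 320.081 mg

Dose = 320 mg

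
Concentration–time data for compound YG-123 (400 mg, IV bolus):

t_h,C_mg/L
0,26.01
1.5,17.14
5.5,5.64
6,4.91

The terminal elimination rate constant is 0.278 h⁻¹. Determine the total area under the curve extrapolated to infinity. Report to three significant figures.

Trapezoidal AUC_0→6:
  [0→1.5]: (26.01+17.14)/2 × 1.5 = 32.3625
  [1.5→5.5]: (17.14+5.64)/2 × 4 = 45.56
  [5.5→6]: (5.64+4.91)/2 × 0.5 = 2.6375
  Sum = 80.56 mg/L·h
Extrapolated tail: C_last / k_e = 4.91 / 0.278 = 17.662
AUC_0→∞ = 80.56 + 17.662 = 98.222 mg/L·h

AUC = 98.2 mg/L·h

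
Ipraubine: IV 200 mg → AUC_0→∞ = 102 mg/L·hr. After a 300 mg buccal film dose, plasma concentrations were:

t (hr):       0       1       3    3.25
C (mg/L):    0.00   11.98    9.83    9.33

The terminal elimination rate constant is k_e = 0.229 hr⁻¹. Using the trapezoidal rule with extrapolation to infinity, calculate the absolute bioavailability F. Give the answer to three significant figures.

Trapezoidal AUC_0→3.25 (buccal film):
  [0→1]: (0.00+11.98)/2 × 1 = 5.99
  [1→3]: (11.98+9.83)/2 × 2 = 21.81
  [3→3.25]: (9.83+9.33)/2 × 0.25 = 2.395
  Sum = 30.195 mg/L·hr
Tail: C_last/k_e = 9.33/0.229 = 40.742
AUC_0→∞ (buccal film) = 30.195 + 40.742 = 70.937 mg/L·hr
F = (AUC_ev/D_ev)/(AUC_iv/D_iv) = (70.937/300)/(102/200) = 0.236457/0.51 = 0.4636

F = 0.464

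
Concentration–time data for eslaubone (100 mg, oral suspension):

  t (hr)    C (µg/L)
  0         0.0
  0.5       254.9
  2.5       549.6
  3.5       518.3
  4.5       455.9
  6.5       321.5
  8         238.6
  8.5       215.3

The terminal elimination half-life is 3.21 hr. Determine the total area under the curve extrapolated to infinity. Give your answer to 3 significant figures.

AUC = 4200 µg/L·hr

Trapezoidal AUC_0→8.5:
  [0→0.5]: (0.0+254.9)/2 × 0.5 = 63.725
  [0.5→2.5]: (254.9+549.6)/2 × 2 = 804.5
  [2.5→3.5]: (549.6+518.3)/2 × 1 = 533.95
  [3.5→4.5]: (518.3+455.9)/2 × 1 = 487.1
  [4.5→6.5]: (455.9+321.5)/2 × 2 = 777.4
  [6.5→8]: (321.5+238.6)/2 × 1.5 = 420.075
  [8→8.5]: (238.6+215.3)/2 × 0.5 = 113.475
  Sum = 3200.225 µg/L·hr
k_e = ln2 / t½ = 0.693147 / 3.21 = 0.2159 hr^-1
Extrapolated tail: C_last / k_e = 215.3 / 0.2159 = 997.221
AUC_0→∞ = 3200.225 + 997.221 = 4197.446 µg/L·hr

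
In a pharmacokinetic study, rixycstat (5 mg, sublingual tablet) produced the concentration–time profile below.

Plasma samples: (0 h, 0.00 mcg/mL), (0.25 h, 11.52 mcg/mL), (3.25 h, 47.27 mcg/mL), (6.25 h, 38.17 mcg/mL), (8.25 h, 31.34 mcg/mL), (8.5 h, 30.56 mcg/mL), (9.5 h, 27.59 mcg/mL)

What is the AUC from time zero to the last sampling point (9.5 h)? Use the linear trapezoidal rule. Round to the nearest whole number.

Trapezoidal AUC_0→9.5:
  [0→0.25]: (0.00+11.52)/2 × 0.25 = 1.44
  [0.25→3.25]: (11.52+47.27)/2 × 3 = 88.185
  [3.25→6.25]: (47.27+38.17)/2 × 3 = 128.16
  [6.25→8.25]: (38.17+31.34)/2 × 2 = 69.51
  [8.25→8.5]: (31.34+30.56)/2 × 0.25 = 7.7375
  [8.5→9.5]: (30.56+27.59)/2 × 1 = 29.075
  Sum = 324.1075 mcg/mL·h

AUC = 324 mcg/mL·h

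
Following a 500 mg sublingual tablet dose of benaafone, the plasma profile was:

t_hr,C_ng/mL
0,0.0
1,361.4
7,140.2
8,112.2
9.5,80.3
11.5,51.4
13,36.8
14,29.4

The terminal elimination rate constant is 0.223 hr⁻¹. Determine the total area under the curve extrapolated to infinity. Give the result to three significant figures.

AUC = 2320 ng/mL·hr

Trapezoidal AUC_0→14:
  [0→1]: (0.0+361.4)/2 × 1 = 180.7
  [1→7]: (361.4+140.2)/2 × 6 = 1504.8
  [7→8]: (140.2+112.2)/2 × 1 = 126.2
  [8→9.5]: (112.2+80.3)/2 × 1.5 = 144.375
  [9.5→11.5]: (80.3+51.4)/2 × 2 = 131.7
  [11.5→13]: (51.4+36.8)/2 × 1.5 = 66.15
  [13→14]: (36.8+29.4)/2 × 1 = 33.1
  Sum = 2187.025 ng/mL·hr
Extrapolated tail: C_last / k_e = 29.4 / 0.223 = 131.839
AUC_0→∞ = 2187.025 + 131.839 = 2318.864 ng/mL·hr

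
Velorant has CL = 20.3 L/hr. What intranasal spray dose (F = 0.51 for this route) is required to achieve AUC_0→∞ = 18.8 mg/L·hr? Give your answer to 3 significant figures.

Dose = CL × AUC_0→∞ / F
     = 20.3 × 18.8 / 0.51 = 748.314 mg

Dose = 748 mg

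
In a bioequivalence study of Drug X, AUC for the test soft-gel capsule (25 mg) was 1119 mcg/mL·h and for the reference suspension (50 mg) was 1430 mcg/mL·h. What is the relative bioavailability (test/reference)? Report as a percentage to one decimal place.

F_rel = (AUC_test/D_test) / (AUC_ref/D_ref)
      = (1119/25) / (1430/50)
      = 44.76 / 28.6 = 1.5650 = 156.50%

F_rel = 156.5%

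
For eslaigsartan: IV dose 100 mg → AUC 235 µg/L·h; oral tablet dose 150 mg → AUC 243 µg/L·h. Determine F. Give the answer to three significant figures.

F = (AUC_ev / D_ev) / (AUC_iv / D_iv)
  = (243/150) / (235/100)
  = 1.62 / 2.35 = 0.6894

F = 0.689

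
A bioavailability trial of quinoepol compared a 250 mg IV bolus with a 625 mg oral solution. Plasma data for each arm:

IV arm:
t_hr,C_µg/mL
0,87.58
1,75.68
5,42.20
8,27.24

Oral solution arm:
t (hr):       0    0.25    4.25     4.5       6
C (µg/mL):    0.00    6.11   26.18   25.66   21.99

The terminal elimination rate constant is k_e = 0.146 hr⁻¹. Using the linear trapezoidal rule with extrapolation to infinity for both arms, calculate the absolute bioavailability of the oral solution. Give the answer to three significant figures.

Trapezoidal AUC_0→8 (IV):
  [0→1]: (87.58+75.68)/2 × 1 = 81.63
  [1→5]: (75.68+42.20)/2 × 4 = 235.76
  [5→8]: (42.20+27.24)/2 × 3 = 104.16
  Sum = 421.55 µg/mL·hr
IV tail: 27.24/0.146 = 186.575; AUC_iv,0→∞ = 421.55 + 186.575 = 608.125 µg/mL·hr
Trapezoidal AUC_0→6 (oral solution):
  [0→0.25]: (0.00+6.11)/2 × 0.25 = 0.76375
  [0.25→4.25]: (6.11+26.18)/2 × 4 = 64.58
  [4.25→4.5]: (26.18+25.66)/2 × 0.25 = 6.48
  [4.5→6]: (25.66+21.99)/2 × 1.5 = 35.7375
  Sum = 107.56125 µg/mL·hr
oral solution tail: 21.99/0.146 = 150.616; AUC_ev,0→∞ = 107.56125 + 150.616 = 258.17725 µg/mL·hr
F = (AUC_ev/D_ev)/(AUC_iv/D_iv) = (258.17725/625)/(608.125/250) = 0.4130836/2.4325 = 0.1698

F = 0.170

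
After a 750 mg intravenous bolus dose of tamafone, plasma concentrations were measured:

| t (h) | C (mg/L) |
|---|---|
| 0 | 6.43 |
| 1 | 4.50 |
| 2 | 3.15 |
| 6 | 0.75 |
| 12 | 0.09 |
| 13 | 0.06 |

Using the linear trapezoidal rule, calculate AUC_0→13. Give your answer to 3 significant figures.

AUC = 19.7 mg/L·h

Trapezoidal AUC_0→13:
  [0→1]: (6.43+4.50)/2 × 1 = 5.465
  [1→2]: (4.50+3.15)/2 × 1 = 3.825
  [2→6]: (3.15+0.75)/2 × 4 = 7.8
  [6→12]: (0.75+0.09)/2 × 6 = 2.52
  [12→13]: (0.09+0.06)/2 × 1 = 0.075
  Sum = 19.685 mg/L·h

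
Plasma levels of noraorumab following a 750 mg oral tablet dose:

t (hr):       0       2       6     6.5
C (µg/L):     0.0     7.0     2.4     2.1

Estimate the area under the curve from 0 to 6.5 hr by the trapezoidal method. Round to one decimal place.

AUC = 26.9 µg/L·hr

Trapezoidal AUC_0→6.5:
  [0→2]: (0.0+7.0)/2 × 2 = 7.0
  [2→6]: (7.0+2.4)/2 × 4 = 18.8
  [6→6.5]: (2.4+2.1)/2 × 0.5 = 1.125
  Sum = 26.925 µg/L·hr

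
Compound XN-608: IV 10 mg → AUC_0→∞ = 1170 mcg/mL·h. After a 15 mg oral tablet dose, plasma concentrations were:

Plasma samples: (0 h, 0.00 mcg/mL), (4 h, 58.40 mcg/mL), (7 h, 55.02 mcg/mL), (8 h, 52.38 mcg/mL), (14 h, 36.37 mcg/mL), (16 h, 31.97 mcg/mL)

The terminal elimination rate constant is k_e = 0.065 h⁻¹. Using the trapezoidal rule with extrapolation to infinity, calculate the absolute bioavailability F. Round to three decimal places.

F = 0.665

Trapezoidal AUC_0→16 (oral tablet):
  [0→4]: (0.00+58.40)/2 × 4 = 116.8
  [4→7]: (58.40+55.02)/2 × 3 = 170.13
  [7→8]: (55.02+52.38)/2 × 1 = 53.7
  [8→14]: (52.38+36.37)/2 × 6 = 266.25
  [14→16]: (36.37+31.97)/2 × 2 = 68.34
  Sum = 675.22 mcg/mL·h
Tail: C_last/k_e = 31.97/0.065 = 491.846
AUC_0→∞ (oral tablet) = 675.22 + 491.846 = 1167.066 mcg/mL·h
F = (AUC_ev/D_ev)/(AUC_iv/D_iv) = (1167.066/15)/(1170/10) = 77.8044/117 = 0.6650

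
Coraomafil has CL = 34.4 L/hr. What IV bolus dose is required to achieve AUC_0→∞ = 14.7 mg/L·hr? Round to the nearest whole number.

Dose = 506 mg

Dose_iv = CL × AUC_0→∞
     = 34.4 × 14.7 = 505.68 mg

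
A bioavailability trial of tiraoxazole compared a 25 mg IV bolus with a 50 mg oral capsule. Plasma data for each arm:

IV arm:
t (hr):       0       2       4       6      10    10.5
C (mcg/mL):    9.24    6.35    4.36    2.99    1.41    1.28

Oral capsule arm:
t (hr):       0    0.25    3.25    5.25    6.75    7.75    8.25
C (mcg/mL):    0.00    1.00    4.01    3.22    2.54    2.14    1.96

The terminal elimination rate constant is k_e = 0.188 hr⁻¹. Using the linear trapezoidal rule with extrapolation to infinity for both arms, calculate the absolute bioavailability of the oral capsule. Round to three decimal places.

Trapezoidal AUC_0→10.5 (IV):
  [0→2]: (9.24+6.35)/2 × 2 = 15.59
  [2→4]: (6.35+4.36)/2 × 2 = 10.71
  [4→6]: (4.36+2.99)/2 × 2 = 7.35
  [6→10]: (2.99+1.41)/2 × 4 = 8.8
  [10→10.5]: (1.41+1.28)/2 × 0.5 = 0.6725
  Sum = 43.1225 mcg/mL·hr
IV tail: 1.28/0.188 = 6.809; AUC_iv,0→∞ = 43.1225 + 6.809 = 49.9315 mcg/mL·hr
Trapezoidal AUC_0→8.25 (oral capsule):
  [0→0.25]: (0.00+1.00)/2 × 0.25 = 0.125
  [0.25→3.25]: (1.00+4.01)/2 × 3 = 7.515
  [3.25→5.25]: (4.01+3.22)/2 × 2 = 7.23
  [5.25→6.75]: (3.22+2.54)/2 × 1.5 = 4.32
  [6.75→7.75]: (2.54+2.14)/2 × 1 = 2.34
  [7.75→8.25]: (2.14+1.96)/2 × 0.5 = 1.025
  Sum = 22.555 mcg/mL·hr
oral capsule tail: 1.96/0.188 = 10.426; AUC_ev,0→∞ = 22.555 + 10.426 = 32.981 mcg/mL·hr
F = (AUC_ev/D_ev)/(AUC_iv/D_iv) = (32.981/50)/(49.9315/25) = 0.65962/1.99726 = 0.3303

F = 0.330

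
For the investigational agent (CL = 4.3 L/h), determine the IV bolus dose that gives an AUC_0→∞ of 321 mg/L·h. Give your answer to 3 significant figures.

Dose_iv = CL × AUC_0→∞
     = 4.3 × 321 = 1380.3 mg

Dose = 1380 mg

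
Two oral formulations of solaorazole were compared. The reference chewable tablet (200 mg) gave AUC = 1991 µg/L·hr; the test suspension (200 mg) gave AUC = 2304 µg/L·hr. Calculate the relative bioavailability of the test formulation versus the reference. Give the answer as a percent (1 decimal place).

F_rel = 115.7%

F_rel = (AUC_test/D_test) / (AUC_ref/D_ref)
      = (2304/200) / (1991/200)
      = 11.52 / 9.955 = 1.1572 = 115.72%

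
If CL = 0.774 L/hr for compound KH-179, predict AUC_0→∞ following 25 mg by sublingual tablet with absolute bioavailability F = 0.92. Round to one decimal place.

AUC_0→∞ = F × Dose / CL
        = 0.92 × 25 / 0.774 = 29.7158 mg/L·hr

AUC = 29.7 mg/L·hr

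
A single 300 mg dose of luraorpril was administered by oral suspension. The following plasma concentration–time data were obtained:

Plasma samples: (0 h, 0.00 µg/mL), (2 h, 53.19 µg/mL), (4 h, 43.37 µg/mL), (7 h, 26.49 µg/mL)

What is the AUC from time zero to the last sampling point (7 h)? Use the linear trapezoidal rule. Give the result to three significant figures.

Trapezoidal AUC_0→7:
  [0→2]: (0.00+53.19)/2 × 2 = 53.19
  [2→4]: (53.19+43.37)/2 × 2 = 96.56
  [4→7]: (43.37+26.49)/2 × 3 = 104.79
  Sum = 254.54 µg/mL·h

AUC = 255 µg/mL·h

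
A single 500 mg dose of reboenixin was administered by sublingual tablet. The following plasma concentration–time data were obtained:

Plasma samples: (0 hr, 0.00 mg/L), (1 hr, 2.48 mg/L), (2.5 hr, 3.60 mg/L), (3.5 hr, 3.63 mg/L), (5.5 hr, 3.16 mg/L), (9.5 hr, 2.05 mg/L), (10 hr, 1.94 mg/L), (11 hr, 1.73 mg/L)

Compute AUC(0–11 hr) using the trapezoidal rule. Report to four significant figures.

Trapezoidal AUC_0→11:
  [0→1]: (0.00+2.48)/2 × 1 = 1.24
  [1→2.5]: (2.48+3.60)/2 × 1.5 = 4.56
  [2.5→3.5]: (3.60+3.63)/2 × 1 = 3.615
  [3.5→5.5]: (3.63+3.16)/2 × 2 = 6.79
  [5.5→9.5]: (3.16+2.05)/2 × 4 = 10.42
  [9.5→10]: (2.05+1.94)/2 × 0.5 = 0.9975
  [10→11]: (1.94+1.73)/2 × 1 = 1.835
  Sum = 29.4575 mg/L·hr

AUC = 29.46 mg/L·hr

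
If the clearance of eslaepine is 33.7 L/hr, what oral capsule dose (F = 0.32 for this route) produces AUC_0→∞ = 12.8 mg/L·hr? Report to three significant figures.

Dose = 1350 mg

Dose = CL × AUC_0→∞ / F
     = 33.7 × 12.8 / 0.32 = 1348 mg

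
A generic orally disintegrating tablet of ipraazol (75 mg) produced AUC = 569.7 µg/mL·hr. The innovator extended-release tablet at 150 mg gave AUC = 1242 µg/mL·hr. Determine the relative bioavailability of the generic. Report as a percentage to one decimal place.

F_rel = (AUC_test/D_test) / (AUC_ref/D_ref)
      = (569.7/75) / (1242/150)
      = 7.596 / 8.28 = 0.9174 = 91.74%

F_rel = 91.7%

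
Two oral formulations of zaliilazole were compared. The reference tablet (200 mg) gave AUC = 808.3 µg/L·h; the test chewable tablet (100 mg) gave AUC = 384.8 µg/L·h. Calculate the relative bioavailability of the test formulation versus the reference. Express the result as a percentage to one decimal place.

F_rel = 95.2%

F_rel = (AUC_test/D_test) / (AUC_ref/D_ref)
      = (384.8/100) / (808.3/200)
      = 3.848 / 4.0415 = 0.9521 = 95.21%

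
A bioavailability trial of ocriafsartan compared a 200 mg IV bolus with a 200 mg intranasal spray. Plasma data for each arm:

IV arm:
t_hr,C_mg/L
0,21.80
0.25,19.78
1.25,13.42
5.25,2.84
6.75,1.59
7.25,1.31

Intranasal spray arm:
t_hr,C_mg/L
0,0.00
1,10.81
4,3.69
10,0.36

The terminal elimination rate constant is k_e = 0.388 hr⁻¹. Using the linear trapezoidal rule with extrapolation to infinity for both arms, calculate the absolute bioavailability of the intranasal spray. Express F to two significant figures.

F = 0.65

Trapezoidal AUC_0→7.25 (IV):
  [0→0.25]: (21.80+19.78)/2 × 0.25 = 5.1975
  [0.25→1.25]: (19.78+13.42)/2 × 1 = 16.6
  [1.25→5.25]: (13.42+2.84)/2 × 4 = 32.52
  [5.25→6.75]: (2.84+1.59)/2 × 1.5 = 3.3225
  [6.75→7.25]: (1.59+1.31)/2 × 0.5 = 0.725
  Sum = 58.365 mg/L·hr
IV tail: 1.31/0.388 = 3.376; AUC_iv,0→∞ = 58.365 + 3.376 = 61.741 mg/L·hr
Trapezoidal AUC_0→10 (intranasal spray):
  [0→1]: (0.00+10.81)/2 × 1 = 5.405
  [1→4]: (10.81+3.69)/2 × 3 = 21.75
  [4→10]: (3.69+0.36)/2 × 6 = 12.15
  Sum = 39.305 mg/L·hr
intranasal spray tail: 0.36/0.388 = 0.928; AUC_ev,0→∞ = 39.305 + 0.928 = 40.233 mg/L·hr
F = (AUC_ev/D_ev)/(AUC_iv/D_iv) = (40.233/200)/(61.741/200) = 0.201165/0.308705 = 0.6516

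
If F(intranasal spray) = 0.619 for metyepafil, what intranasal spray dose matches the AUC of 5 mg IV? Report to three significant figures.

For equal systemic exposure: F × D_ev = D_iv
D_ev = D_iv / F = 5 / 0.619 = 8.07754 mg

D_intranasal = 8.08 mg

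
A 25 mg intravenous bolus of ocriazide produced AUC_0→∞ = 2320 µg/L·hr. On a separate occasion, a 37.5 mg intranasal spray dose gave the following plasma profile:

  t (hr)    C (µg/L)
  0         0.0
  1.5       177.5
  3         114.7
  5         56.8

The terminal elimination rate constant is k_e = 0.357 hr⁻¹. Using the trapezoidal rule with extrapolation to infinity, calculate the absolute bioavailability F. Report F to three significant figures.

Trapezoidal AUC_0→5 (intranasal spray):
  [0→1.5]: (0.0+177.5)/2 × 1.5 = 133.125
  [1.5→3]: (177.5+114.7)/2 × 1.5 = 219.15
  [3→5]: (114.7+56.8)/2 × 2 = 171.5
  Sum = 523.775 µg/L·hr
Tail: C_last/k_e = 56.8/0.357 = 159.104
AUC_0→∞ (intranasal spray) = 523.775 + 159.104 = 682.879 µg/L·hr
F = (AUC_ev/D_ev)/(AUC_iv/D_iv) = (682.879/37.5)/(2320/25) = 18.2101/92.8 = 0.1962

F = 0.196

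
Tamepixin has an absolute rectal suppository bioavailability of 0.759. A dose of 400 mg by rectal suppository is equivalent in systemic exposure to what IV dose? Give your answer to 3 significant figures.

Systemic exposure from an extravascular dose = F × D_ev, so the equivalent IV dose is F × D_ev.
D_iv = F × D_ev = 0.759 × 400 = 303.6 mg

D_iv = 304 mg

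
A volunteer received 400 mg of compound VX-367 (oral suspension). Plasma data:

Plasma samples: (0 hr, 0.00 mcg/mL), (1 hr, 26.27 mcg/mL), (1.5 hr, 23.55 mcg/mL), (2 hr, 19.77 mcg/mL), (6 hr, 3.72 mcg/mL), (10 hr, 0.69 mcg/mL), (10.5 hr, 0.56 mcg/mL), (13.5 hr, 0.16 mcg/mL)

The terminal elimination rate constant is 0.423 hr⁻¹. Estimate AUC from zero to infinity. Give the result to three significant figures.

Trapezoidal AUC_0→13.5:
  [0→1]: (0.00+26.27)/2 × 1 = 13.135
  [1→1.5]: (26.27+23.55)/2 × 0.5 = 12.455
  [1.5→2]: (23.55+19.77)/2 × 0.5 = 10.83
  [2→6]: (19.77+3.72)/2 × 4 = 46.98
  [6→10]: (3.72+0.69)/2 × 4 = 8.82
  [10→10.5]: (0.69+0.56)/2 × 0.5 = 0.3125
  [10.5→13.5]: (0.56+0.16)/2 × 3 = 1.08
  Sum = 93.6125 mcg/mL·hr
Extrapolated tail: C_last / k_e = 0.16 / 0.423 = 0.378
AUC_0→∞ = 93.6125 + 0.378 = 93.9905 mcg/mL·hr

AUC = 94.0 mcg/mL·hr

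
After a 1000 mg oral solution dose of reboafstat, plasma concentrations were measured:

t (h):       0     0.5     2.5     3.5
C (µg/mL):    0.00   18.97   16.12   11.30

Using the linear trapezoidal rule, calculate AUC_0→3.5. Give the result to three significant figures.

Trapezoidal AUC_0→3.5:
  [0→0.5]: (0.00+18.97)/2 × 0.5 = 4.7425
  [0.5→2.5]: (18.97+16.12)/2 × 2 = 35.09
  [2.5→3.5]: (16.12+11.30)/2 × 1 = 13.71
  Sum = 53.5425 µg/mL·h

AUC = 53.5 µg/mL·h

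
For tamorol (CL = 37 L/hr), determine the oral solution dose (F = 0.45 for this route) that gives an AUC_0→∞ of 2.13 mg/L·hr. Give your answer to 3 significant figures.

Dose = CL × AUC_0→∞ / F
     = 37 × 2.13 / 0.45 = 175.133 mg

Dose = 175 mg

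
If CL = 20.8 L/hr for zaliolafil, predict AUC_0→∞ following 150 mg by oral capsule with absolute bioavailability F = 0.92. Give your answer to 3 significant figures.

AUC_0→∞ = F × Dose / CL
        = 0.92 × 150 / 20.8 = 6.63462 mg/L·hr

AUC = 6.63 mg/L·hr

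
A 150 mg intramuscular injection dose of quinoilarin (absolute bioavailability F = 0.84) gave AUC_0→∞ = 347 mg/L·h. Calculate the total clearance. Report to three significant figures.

CL = 0.363 L/h

CL = F × Dose / AUC_0→∞
   = 0.84 × 150 / 347 = 0.363112 L/h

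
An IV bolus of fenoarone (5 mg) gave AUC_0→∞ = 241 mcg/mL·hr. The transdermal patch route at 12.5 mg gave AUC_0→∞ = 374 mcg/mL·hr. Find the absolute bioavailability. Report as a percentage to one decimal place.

F = (AUC_ev / D_ev) / (AUC_iv / D_iv)
  = (374/12.5) / (241/5)
  = 29.92 / 48.2 = 0.6207
  = 62.07%

F = 62.1%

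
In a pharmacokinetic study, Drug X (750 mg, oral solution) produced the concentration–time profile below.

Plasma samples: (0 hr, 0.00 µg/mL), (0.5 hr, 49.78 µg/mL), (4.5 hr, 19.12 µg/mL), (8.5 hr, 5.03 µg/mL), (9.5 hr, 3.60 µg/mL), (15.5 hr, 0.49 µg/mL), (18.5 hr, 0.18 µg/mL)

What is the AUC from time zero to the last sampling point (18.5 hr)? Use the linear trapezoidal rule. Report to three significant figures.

Trapezoidal AUC_0→18.5:
  [0→0.5]: (0.00+49.78)/2 × 0.5 = 12.445
  [0.5→4.5]: (49.78+19.12)/2 × 4 = 137.8
  [4.5→8.5]: (19.12+5.03)/2 × 4 = 48.3
  [8.5→9.5]: (5.03+3.60)/2 × 1 = 4.315
  [9.5→15.5]: (3.60+0.49)/2 × 6 = 12.27
  [15.5→18.5]: (0.49+0.18)/2 × 3 = 1.005
  Sum = 216.135 µg/mL·hr

AUC = 216 µg/mL·hr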